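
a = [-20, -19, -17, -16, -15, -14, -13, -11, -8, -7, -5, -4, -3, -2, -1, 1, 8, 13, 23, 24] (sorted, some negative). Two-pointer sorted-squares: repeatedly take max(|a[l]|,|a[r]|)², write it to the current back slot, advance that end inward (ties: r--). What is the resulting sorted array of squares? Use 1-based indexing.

l=1 r=20: |-20|<=|24| out[20]=576, r--
l=1 r=19: |-20|<=|23| out[19]=529, r--
l=1 r=18: |-20|>|13| out[18]=400, l++
l=2 r=18: |-19|>|13| out[17]=361, l++
l=3 r=18: |-17|>|13| out[16]=289, l++
l=4 r=18: |-16|>|13| out[15]=256, l++
l=5 r=18: |-15|>|13| out[14]=225, l++
l=6 r=18: |-14|>|13| out[13]=196, l++
l=7 r=18: |-13|<=|13| out[12]=169, r--
l=7 r=17: |-13|>|8| out[11]=169, l++
l=8 r=17: |-11|>|8| out[10]=121, l++
l=9 r=17: |-8|<=|8| out[9]=64, r--
l=9 r=16: |-8|>|1| out[8]=64, l++
l=10 r=16: |-7|>|1| out[7]=49, l++
l=11 r=16: |-5|>|1| out[6]=25, l++
l=12 r=16: |-4|>|1| out[5]=16, l++
l=13 r=16: |-3|>|1| out[4]=9, l++
l=14 r=16: |-2|>|1| out[3]=4, l++
l=15 r=16: |-1|<=|1| out[2]=1, r--
l=15 r=15: |-1|<=|-1| out[1]=1, r--

[1, 1, 4, 9, 16, 25, 49, 64, 64, 121, 169, 169, 196, 225, 256, 289, 361, 400, 529, 576]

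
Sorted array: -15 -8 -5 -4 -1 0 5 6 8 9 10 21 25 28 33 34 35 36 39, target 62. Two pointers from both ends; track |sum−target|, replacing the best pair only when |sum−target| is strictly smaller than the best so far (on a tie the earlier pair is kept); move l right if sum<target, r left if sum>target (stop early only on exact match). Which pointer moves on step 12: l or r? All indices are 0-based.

[0,18] -15+39=24 d=38 * → l++
[1,18] -8+39=31 d=31 * → l++
[2,18] -5+39=34 d=28 * → l++
[3,18] -4+39=35 d=27 * → l++
[4,18] -1+39=38 d=24 * → l++
[5,18] 0+39=39 d=23 * → l++
[6,18] 5+39=44 d=18 * → l++
[7,18] 6+39=45 d=17 * → l++
[8,18] 8+39=47 d=15 * → l++
[9,18] 9+39=48 d=14 * → l++
[10,18] 10+39=49 d=13 * → l++
[11,18] 21+39=60 d=2 * → l++

l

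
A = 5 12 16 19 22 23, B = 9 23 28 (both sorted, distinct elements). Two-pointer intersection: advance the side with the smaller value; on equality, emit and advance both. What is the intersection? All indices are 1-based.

i=1 j=1: 5<9, i++
i=2 j=1: 12>9, j++
i=2 j=2: 12<23, i++
i=3 j=2: 16<23, i++
i=4 j=2: 19<23, i++
i=5 j=2: 22<23, i++
i=6 j=2: 23==23 emit, i++,j++

intersection = [23]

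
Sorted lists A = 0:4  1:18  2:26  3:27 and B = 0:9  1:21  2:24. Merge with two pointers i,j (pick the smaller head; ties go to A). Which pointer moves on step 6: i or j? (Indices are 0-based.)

[i=0,j=0] A[i]=4<=B[j]=9 take 4 → i++
[i=1,j=0] A[i]=18>B[j]=9 take 9 → j++
[i=1,j=1] A[i]=18<=B[j]=21 take 18 → i++
[i=2,j=1] A[i]=26>B[j]=21 take 21 → j++
[i=2,j=2] A[i]=26>B[j]=24 take 24 → j++
[i=2,j=3] B done, take A[i]=26 → i++

i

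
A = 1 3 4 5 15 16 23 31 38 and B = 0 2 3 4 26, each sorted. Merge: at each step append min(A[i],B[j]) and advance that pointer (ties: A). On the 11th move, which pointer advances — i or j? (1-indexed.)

i

i=1 j=1: A[i]=1>B[j]=0 take 0, j++
i=1 j=2: A[i]=1<=B[j]=2 take 1, i++
i=2 j=2: A[i]=3>B[j]=2 take 2, j++
i=2 j=3: A[i]=3<=B[j]=3 take 3, i++
i=3 j=3: A[i]=4>B[j]=3 take 3, j++
i=3 j=4: A[i]=4<=B[j]=4 take 4, i++
i=4 j=4: A[i]=5>B[j]=4 take 4, j++
i=4 j=5: A[i]=5<=B[j]=26 take 5, i++
i=5 j=5: A[i]=15<=B[j]=26 take 15, i++
i=6 j=5: A[i]=16<=B[j]=26 take 16, i++
i=7 j=5: A[i]=23<=B[j]=26 take 23, i++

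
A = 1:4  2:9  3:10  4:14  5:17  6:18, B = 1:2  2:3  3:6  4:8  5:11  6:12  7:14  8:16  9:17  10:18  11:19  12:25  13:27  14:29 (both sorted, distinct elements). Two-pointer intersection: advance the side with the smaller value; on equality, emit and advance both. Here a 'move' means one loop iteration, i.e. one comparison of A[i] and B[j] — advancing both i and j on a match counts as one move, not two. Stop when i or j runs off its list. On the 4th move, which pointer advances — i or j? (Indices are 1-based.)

i=1 j=1: 4>2, j++
i=1 j=2: 4>3, j++
i=1 j=3: 4<6, i++
i=2 j=3: 9>6, j++

j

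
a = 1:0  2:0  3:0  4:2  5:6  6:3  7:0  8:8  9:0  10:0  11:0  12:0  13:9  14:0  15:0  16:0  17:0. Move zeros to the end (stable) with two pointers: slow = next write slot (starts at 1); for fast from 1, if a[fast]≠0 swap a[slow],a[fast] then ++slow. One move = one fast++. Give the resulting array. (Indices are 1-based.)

slow=1 fast=1: a[fast]=0, fast++
slow=1 fast=2: a[fast]=0, fast++
slow=1 fast=3: a[fast]=0, fast++
slow=1 fast=4: a[fast]=2≠0 swap→a[1]=2, slow++,fast++
slow=2 fast=5: a[fast]=6≠0 swap→a[2]=6, slow++,fast++
slow=3 fast=6: a[fast]=3≠0 swap→a[3]=3, slow++,fast++
slow=4 fast=7: a[fast]=0, fast++
slow=4 fast=8: a[fast]=8≠0 swap→a[4]=8, slow++,fast++
slow=5 fast=9: a[fast]=0, fast++
slow=5 fast=10: a[fast]=0, fast++
slow=5 fast=11: a[fast]=0, fast++
slow=5 fast=12: a[fast]=0, fast++
slow=5 fast=13: a[fast]=9≠0 swap→a[5]=9, slow++,fast++
slow=6 fast=14: a[fast]=0, fast++
slow=6 fast=15: a[fast]=0, fast++
slow=6 fast=16: a[fast]=0, fast++
slow=6 fast=17: a[fast]=0, fast++

[2, 6, 3, 8, 9, 0, 0, 0, 0, 0, 0, 0, 0, 0, 0, 0, 0]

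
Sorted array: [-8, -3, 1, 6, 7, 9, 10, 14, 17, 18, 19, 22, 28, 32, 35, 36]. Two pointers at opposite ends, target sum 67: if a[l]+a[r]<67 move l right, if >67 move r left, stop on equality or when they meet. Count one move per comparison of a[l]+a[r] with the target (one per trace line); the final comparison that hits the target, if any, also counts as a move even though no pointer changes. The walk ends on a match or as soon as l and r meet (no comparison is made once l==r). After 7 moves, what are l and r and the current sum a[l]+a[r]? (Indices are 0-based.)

[0,15] -8+36=28 <67 → l++
[1,15] -3+36=33 <67 → l++
[2,15] 1+36=37 <67 → l++
[3,15] 6+36=42 <67 → l++
[4,15] 7+36=43 <67 → l++
[5,15] 9+36=45 <67 → l++
[6,15] 10+36=46 <67 → l++

l=7, r=15, sum=50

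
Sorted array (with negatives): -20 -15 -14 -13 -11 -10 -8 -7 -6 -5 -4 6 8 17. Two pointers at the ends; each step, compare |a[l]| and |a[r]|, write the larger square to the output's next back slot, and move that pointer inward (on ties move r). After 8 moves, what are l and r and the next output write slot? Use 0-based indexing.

[0,13] |-20|>|17| out[13]=400 → l++
[1,13] |-15|<=|17| out[12]=289 → r--
[1,12] |-15|>|8| out[11]=225 → l++
[2,12] |-14|>|8| out[10]=196 → l++
[3,12] |-13|>|8| out[9]=169 → l++
[4,12] |-11|>|8| out[8]=121 → l++
[5,12] |-10|>|8| out[7]=100 → l++
[6,12] |-8|<=|8| out[6]=64 → r--

l=6, r=11, next write slot=5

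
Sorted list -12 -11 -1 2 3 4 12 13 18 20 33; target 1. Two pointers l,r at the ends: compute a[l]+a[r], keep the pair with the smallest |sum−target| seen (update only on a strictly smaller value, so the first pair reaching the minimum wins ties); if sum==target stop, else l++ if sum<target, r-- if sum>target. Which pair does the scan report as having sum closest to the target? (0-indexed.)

[0,10] -12+33=21 d=20 * → r--
[0,9] -12+20=8 d=7 * → r--
[0,8] -12+18=6 d=5 * → r--
[0,7] -12+13=1 d=0 * → stop

pair (-12, 13) with sum 1 (|Δ|=0)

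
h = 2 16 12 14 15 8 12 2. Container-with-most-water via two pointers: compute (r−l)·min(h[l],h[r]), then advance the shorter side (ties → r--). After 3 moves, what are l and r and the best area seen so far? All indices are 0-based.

l=1, r=5, best area=60

[0,7] min(2,2)*7=14 best=14 * → r--
[0,6] min(2,12)*6=12 best=14 → l++
[1,6] min(16,12)*5=60 best=60 * → r--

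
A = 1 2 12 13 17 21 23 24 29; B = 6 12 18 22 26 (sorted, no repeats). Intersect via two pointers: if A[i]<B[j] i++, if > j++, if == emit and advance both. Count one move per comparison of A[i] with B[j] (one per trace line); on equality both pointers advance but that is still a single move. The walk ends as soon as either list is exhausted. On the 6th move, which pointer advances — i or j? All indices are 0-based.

[i=0,j=0] 1<6 → i++
[i=1,j=0] 2<6 → i++
[i=2,j=0] 12>6 → j++
[i=2,j=1] 12==12 emit → i++,j++
[i=3,j=2] 13<18 → i++
[i=4,j=2] 17<18 → i++

i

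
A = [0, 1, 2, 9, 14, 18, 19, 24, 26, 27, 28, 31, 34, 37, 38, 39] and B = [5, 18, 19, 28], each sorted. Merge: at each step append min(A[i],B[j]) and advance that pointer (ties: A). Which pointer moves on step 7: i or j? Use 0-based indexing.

[i=0,j=0] A[i]=0<=B[j]=5 take 0 → i++
[i=1,j=0] A[i]=1<=B[j]=5 take 1 → i++
[i=2,j=0] A[i]=2<=B[j]=5 take 2 → i++
[i=3,j=0] A[i]=9>B[j]=5 take 5 → j++
[i=3,j=1] A[i]=9<=B[j]=18 take 9 → i++
[i=4,j=1] A[i]=14<=B[j]=18 take 14 → i++
[i=5,j=1] A[i]=18<=B[j]=18 take 18 → i++

i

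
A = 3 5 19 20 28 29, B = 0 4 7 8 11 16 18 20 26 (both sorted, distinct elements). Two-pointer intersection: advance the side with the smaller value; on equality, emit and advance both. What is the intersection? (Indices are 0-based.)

[i=0,j=0] 3>0 → j++
[i=0,j=1] 3<4 → i++
[i=1,j=1] 5>4 → j++
[i=1,j=2] 5<7 → i++
[i=2,j=2] 19>7 → j++
[i=2,j=3] 19>8 → j++
[i=2,j=4] 19>11 → j++
[i=2,j=5] 19>16 → j++
[i=2,j=6] 19>18 → j++
[i=2,j=7] 19<20 → i++
[i=3,j=7] 20==20 emit → i++,j++
[i=4,j=8] 28>26 → j++

intersection = [20]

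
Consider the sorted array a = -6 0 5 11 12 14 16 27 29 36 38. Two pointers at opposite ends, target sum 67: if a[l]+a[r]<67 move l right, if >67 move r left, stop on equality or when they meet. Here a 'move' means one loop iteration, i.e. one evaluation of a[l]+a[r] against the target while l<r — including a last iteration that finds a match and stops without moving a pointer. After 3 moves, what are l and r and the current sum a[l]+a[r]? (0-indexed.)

l=3, r=10, sum=49

l=0 r=10: -6+38=32 <67, l++
l=1 r=10: 0+38=38 <67, l++
l=2 r=10: 5+38=43 <67, l++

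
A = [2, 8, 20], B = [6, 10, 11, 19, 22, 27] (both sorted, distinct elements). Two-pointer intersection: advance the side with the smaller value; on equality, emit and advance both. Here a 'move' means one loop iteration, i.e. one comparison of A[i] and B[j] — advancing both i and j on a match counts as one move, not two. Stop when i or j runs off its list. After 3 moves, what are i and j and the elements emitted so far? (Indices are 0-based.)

i=2, j=1, emitted=[]

[i=0,j=0] 2<6 → i++
[i=1,j=0] 8>6 → j++
[i=1,j=1] 8<10 → i++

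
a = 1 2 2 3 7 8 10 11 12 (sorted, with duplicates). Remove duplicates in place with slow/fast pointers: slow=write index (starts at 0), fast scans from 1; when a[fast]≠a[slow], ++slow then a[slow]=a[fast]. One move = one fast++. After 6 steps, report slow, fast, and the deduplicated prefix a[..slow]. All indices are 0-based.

slow=5, fast=7, prefix=[1, 2, 3, 7, 8, 10]

slow=0 fast=1: a[fast]=2≠a[slow]=1 write a[1]=2, slow++,fast++
slow=1 fast=2: a[fast]=2=a[slow] dup, fast++
slow=1 fast=3: a[fast]=3≠a[slow]=2 write a[2]=3, slow++,fast++
slow=2 fast=4: a[fast]=7≠a[slow]=3 write a[3]=7, slow++,fast++
slow=3 fast=5: a[fast]=8≠a[slow]=7 write a[4]=8, slow++,fast++
slow=4 fast=6: a[fast]=10≠a[slow]=8 write a[5]=10, slow++,fast++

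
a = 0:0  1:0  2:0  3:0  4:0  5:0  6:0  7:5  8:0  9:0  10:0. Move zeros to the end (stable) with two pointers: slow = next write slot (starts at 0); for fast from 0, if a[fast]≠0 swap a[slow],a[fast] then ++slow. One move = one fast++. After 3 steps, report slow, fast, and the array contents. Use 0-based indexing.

slow=0 fast=0: a[fast]=0, fast++
slow=0 fast=1: a[fast]=0, fast++
slow=0 fast=2: a[fast]=0, fast++

slow=0, fast=3, a=[0, 0, 0, 0, 0, 0, 0, 5, 0, 0, 0]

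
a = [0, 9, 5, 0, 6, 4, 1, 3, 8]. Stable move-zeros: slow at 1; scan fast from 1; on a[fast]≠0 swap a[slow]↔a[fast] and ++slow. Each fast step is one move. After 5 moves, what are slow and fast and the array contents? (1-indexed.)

slow=1 fast=1: a[fast]=0, fast++
slow=1 fast=2: a[fast]=9≠0 swap→a[1]=9, slow++,fast++
slow=2 fast=3: a[fast]=5≠0 swap→a[2]=5, slow++,fast++
slow=3 fast=4: a[fast]=0, fast++
slow=3 fast=5: a[fast]=6≠0 swap→a[3]=6, slow++,fast++

slow=4, fast=6, a=[9, 5, 6, 0, 0, 4, 1, 3, 8]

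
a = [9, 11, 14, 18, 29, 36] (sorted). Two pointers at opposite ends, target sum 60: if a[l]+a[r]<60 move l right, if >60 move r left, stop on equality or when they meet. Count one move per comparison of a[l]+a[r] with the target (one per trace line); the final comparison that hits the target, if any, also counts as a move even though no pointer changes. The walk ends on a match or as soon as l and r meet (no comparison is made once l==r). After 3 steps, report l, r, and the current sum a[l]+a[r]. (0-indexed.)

[0,5] 9+36=45 <60 → l++
[1,5] 11+36=47 <60 → l++
[2,5] 14+36=50 <60 → l++

l=3, r=5, sum=54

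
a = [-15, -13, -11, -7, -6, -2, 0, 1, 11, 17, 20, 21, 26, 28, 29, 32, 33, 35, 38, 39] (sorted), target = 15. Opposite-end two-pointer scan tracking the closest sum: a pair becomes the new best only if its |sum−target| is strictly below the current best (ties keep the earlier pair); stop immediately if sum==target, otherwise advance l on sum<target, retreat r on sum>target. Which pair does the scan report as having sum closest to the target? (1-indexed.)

[1,20] -15+39=24 d=9 * → r--
[1,19] -15+38=23 d=8 * → r--
[1,18] -15+35=20 d=5 * → r--
[1,17] -15+33=18 d=3 * → r--
[1,16] -15+32=17 d=2 * → r--
[1,15] -15+29=14 d=1 * → l++
[2,15] -13+29=16 d=1 → r--
[2,14] -13+28=15 d=0 * → stop

pair (-13, 28) with sum 15 (|Δ|=0)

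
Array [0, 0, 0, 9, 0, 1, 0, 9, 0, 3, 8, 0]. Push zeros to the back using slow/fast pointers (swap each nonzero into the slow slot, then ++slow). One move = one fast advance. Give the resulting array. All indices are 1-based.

[9, 1, 9, 3, 8, 0, 0, 0, 0, 0, 0, 0]

(s=1,f=1) a[fast]=0 → fast++
(s=1,f=2) a[fast]=0 → fast++
(s=1,f=3) a[fast]=0 → fast++
(s=1,f=4) a[fast]=9≠0 swap→a[1]=9 → slow++,fast++
(s=2,f=5) a[fast]=0 → fast++
(s=2,f=6) a[fast]=1≠0 swap→a[2]=1 → slow++,fast++
(s=3,f=7) a[fast]=0 → fast++
(s=3,f=8) a[fast]=9≠0 swap→a[3]=9 → slow++,fast++
(s=4,f=9) a[fast]=0 → fast++
(s=4,f=10) a[fast]=3≠0 swap→a[4]=3 → slow++,fast++
(s=5,f=11) a[fast]=8≠0 swap→a[5]=8 → slow++,fast++
(s=6,f=12) a[fast]=0 → fast++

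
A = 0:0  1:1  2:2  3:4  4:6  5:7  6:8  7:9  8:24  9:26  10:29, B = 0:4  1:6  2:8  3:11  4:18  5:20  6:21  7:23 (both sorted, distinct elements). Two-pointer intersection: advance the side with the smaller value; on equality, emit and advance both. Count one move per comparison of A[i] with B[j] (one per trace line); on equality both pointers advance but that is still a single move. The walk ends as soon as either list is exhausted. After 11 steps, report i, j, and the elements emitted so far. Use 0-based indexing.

i=0 j=0: 0<4, i++
i=1 j=0: 1<4, i++
i=2 j=0: 2<4, i++
i=3 j=0: 4==4 emit, i++,j++
i=4 j=1: 6==6 emit, i++,j++
i=5 j=2: 7<8, i++
i=6 j=2: 8==8 emit, i++,j++
i=7 j=3: 9<11, i++
i=8 j=3: 24>11, j++
i=8 j=4: 24>18, j++
i=8 j=5: 24>20, j++

i=8, j=6, emitted=[4, 6, 8]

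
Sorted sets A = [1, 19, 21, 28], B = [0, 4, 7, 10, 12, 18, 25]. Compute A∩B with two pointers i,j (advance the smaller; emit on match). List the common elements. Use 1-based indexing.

i=1 j=1: 1>0, j++
i=1 j=2: 1<4, i++
i=2 j=2: 19>4, j++
i=2 j=3: 19>7, j++
i=2 j=4: 19>10, j++
i=2 j=5: 19>12, j++
i=2 j=6: 19>18, j++
i=2 j=7: 19<25, i++
i=3 j=7: 21<25, i++
i=4 j=7: 28>25, j++

intersection = []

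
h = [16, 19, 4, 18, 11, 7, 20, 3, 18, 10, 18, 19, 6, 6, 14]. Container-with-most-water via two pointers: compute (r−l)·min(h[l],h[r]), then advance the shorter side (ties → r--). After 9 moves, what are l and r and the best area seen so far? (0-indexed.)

l=1, r=6, best area=196

l=0 r=14: min(16,14)*14=196 best=196 *, r--
l=0 r=13: min(16,6)*13=78 best=196, r--
l=0 r=12: min(16,6)*12=72 best=196, r--
l=0 r=11: min(16,19)*11=176 best=196, l++
l=1 r=11: min(19,19)*10=190 best=196, r--
l=1 r=10: min(19,18)*9=162 best=196, r--
l=1 r=9: min(19,10)*8=80 best=196, r--
l=1 r=8: min(19,18)*7=126 best=196, r--
l=1 r=7: min(19,3)*6=18 best=196, r--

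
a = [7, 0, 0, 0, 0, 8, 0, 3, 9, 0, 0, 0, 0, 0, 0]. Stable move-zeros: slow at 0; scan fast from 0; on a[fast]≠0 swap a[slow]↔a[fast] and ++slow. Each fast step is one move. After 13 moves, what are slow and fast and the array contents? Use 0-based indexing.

(s=0,f=0) a[fast]=7≠0 swap→a[0]=7 → slow++,fast++
(s=1,f=1) a[fast]=0 → fast++
(s=1,f=2) a[fast]=0 → fast++
(s=1,f=3) a[fast]=0 → fast++
(s=1,f=4) a[fast]=0 → fast++
(s=1,f=5) a[fast]=8≠0 swap→a[1]=8 → slow++,fast++
(s=2,f=6) a[fast]=0 → fast++
(s=2,f=7) a[fast]=3≠0 swap→a[2]=3 → slow++,fast++
(s=3,f=8) a[fast]=9≠0 swap→a[3]=9 → slow++,fast++
(s=4,f=9) a[fast]=0 → fast++
(s=4,f=10) a[fast]=0 → fast++
(s=4,f=11) a[fast]=0 → fast++
(s=4,f=12) a[fast]=0 → fast++

slow=4, fast=13, a=[7, 8, 3, 9, 0, 0, 0, 0, 0, 0, 0, 0, 0, 0, 0]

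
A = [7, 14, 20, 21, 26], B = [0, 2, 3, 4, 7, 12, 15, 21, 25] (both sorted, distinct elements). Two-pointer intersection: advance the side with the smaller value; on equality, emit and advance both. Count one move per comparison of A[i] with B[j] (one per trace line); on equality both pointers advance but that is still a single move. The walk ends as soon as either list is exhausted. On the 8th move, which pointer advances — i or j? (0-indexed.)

[i=0,j=0] 7>0 → j++
[i=0,j=1] 7>2 → j++
[i=0,j=2] 7>3 → j++
[i=0,j=3] 7>4 → j++
[i=0,j=4] 7==7 emit → i++,j++
[i=1,j=5] 14>12 → j++
[i=1,j=6] 14<15 → i++
[i=2,j=6] 20>15 → j++

j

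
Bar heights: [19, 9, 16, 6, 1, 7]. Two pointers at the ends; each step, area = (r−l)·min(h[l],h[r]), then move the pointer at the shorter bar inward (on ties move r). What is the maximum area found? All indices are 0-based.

l=0 r=5: min(19,7)*5=35 best=35 *, r--
l=0 r=4: min(19,1)*4=4 best=35, r--
l=0 r=3: min(19,6)*3=18 best=35, r--
l=0 r=2: min(19,16)*2=32 best=35, r--
l=0 r=1: min(19,9)*1=9 best=35, r--

max area = 35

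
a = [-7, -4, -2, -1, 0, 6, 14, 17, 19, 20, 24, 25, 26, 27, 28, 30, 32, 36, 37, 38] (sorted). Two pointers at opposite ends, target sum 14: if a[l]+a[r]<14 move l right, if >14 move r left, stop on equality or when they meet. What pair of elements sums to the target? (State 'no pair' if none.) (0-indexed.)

l=0 r=19: -7+38=31 >14, r--
l=0 r=18: -7+37=30 >14, r--
l=0 r=17: -7+36=29 >14, r--
l=0 r=16: -7+32=25 >14, r--
l=0 r=15: -7+30=23 >14, r--
l=0 r=14: -7+28=21 >14, r--
l=0 r=13: -7+27=20 >14, r--
l=0 r=12: -7+26=19 >14, r--
l=0 r=11: -7+25=18 >14, r--
l=0 r=10: -7+24=17 >14, r--
l=0 r=9: -7+20=13 <14, l++
l=1 r=9: -4+20=16 >14, r--
l=1 r=8: -4+19=15 >14, r--
l=1 r=7: -4+17=13 <14, l++
l=2 r=7: -2+17=15 >14, r--
l=2 r=6: -2+14=12 <14, l++
l=3 r=6: -1+14=13 <14, l++
l=4 r=6: 0+14=14, found

(0, 14)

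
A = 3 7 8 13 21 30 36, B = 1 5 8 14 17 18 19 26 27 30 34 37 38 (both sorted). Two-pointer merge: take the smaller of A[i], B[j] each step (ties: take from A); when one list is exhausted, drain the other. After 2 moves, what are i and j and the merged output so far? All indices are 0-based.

i=1, j=1, merged so far=[1, 3]

[i=0,j=0] A[i]=3>B[j]=1 take 1 → j++
[i=0,j=1] A[i]=3<=B[j]=5 take 3 → i++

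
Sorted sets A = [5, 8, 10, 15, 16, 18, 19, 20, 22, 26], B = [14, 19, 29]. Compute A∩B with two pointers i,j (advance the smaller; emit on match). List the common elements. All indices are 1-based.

intersection = [19]

i=1 j=1: 5<14, i++
i=2 j=1: 8<14, i++
i=3 j=1: 10<14, i++
i=4 j=1: 15>14, j++
i=4 j=2: 15<19, i++
i=5 j=2: 16<19, i++
i=6 j=2: 18<19, i++
i=7 j=2: 19==19 emit, i++,j++
i=8 j=3: 20<29, i++
i=9 j=3: 22<29, i++
i=10 j=3: 26<29, i++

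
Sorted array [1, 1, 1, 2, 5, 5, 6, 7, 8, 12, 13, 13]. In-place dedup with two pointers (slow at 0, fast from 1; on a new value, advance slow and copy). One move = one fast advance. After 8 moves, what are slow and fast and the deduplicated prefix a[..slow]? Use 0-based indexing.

slow=0 fast=1: a[fast]=1=a[slow] dup, fast++
slow=0 fast=2: a[fast]=1=a[slow] dup, fast++
slow=0 fast=3: a[fast]=2≠a[slow]=1 write a[1]=2, slow++,fast++
slow=1 fast=4: a[fast]=5≠a[slow]=2 write a[2]=5, slow++,fast++
slow=2 fast=5: a[fast]=5=a[slow] dup, fast++
slow=2 fast=6: a[fast]=6≠a[slow]=5 write a[3]=6, slow++,fast++
slow=3 fast=7: a[fast]=7≠a[slow]=6 write a[4]=7, slow++,fast++
slow=4 fast=8: a[fast]=8≠a[slow]=7 write a[5]=8, slow++,fast++

slow=5, fast=9, prefix=[1, 2, 5, 6, 7, 8]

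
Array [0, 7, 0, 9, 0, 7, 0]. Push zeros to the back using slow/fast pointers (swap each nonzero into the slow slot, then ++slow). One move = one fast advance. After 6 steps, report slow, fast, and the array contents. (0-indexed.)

slow=3, fast=6, a=[7, 9, 7, 0, 0, 0, 0]

slow=0 fast=0: a[fast]=0, fast++
slow=0 fast=1: a[fast]=7≠0 swap→a[0]=7, slow++,fast++
slow=1 fast=2: a[fast]=0, fast++
slow=1 fast=3: a[fast]=9≠0 swap→a[1]=9, slow++,fast++
slow=2 fast=4: a[fast]=0, fast++
slow=2 fast=5: a[fast]=7≠0 swap→a[2]=7, slow++,fast++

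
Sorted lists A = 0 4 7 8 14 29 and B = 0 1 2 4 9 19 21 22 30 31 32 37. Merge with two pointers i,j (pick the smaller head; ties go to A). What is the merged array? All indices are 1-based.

i=1 j=1: A[i]=0<=B[j]=0 take 0, i++
i=2 j=1: A[i]=4>B[j]=0 take 0, j++
i=2 j=2: A[i]=4>B[j]=1 take 1, j++
i=2 j=3: A[i]=4>B[j]=2 take 2, j++
i=2 j=4: A[i]=4<=B[j]=4 take 4, i++
i=3 j=4: A[i]=7>B[j]=4 take 4, j++
i=3 j=5: A[i]=7<=B[j]=9 take 7, i++
i=4 j=5: A[i]=8<=B[j]=9 take 8, i++
i=5 j=5: A[i]=14>B[j]=9 take 9, j++
i=5 j=6: A[i]=14<=B[j]=19 take 14, i++
i=6 j=6: A[i]=29>B[j]=19 take 19, j++
i=6 j=7: A[i]=29>B[j]=21 take 21, j++
i=6 j=8: A[i]=29>B[j]=22 take 22, j++
i=6 j=9: A[i]=29<=B[j]=30 take 29, i++
i=7 j=9: A done, take B[j]=30, j++
i=7 j=10: A done, take B[j]=31, j++
i=7 j=11: A done, take B[j]=32, j++
i=7 j=12: A done, take B[j]=37, j++

[0, 0, 1, 2, 4, 4, 7, 8, 9, 14, 19, 21, 22, 29, 30, 31, 32, 37]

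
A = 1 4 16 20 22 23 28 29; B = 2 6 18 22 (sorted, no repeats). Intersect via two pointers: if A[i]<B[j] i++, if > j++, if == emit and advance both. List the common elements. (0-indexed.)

intersection = [22]

[i=0,j=0] 1<2 → i++
[i=1,j=0] 4>2 → j++
[i=1,j=1] 4<6 → i++
[i=2,j=1] 16>6 → j++
[i=2,j=2] 16<18 → i++
[i=3,j=2] 20>18 → j++
[i=3,j=3] 20<22 → i++
[i=4,j=3] 22==22 emit → i++,j++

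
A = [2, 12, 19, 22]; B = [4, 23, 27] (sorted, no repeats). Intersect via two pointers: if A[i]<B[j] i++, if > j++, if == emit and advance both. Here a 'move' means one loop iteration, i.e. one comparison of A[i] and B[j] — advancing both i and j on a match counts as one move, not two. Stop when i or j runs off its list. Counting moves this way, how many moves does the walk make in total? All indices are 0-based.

5 moves

i=0 j=0: 2<4, i++
i=1 j=0: 12>4, j++
i=1 j=1: 12<23, i++
i=2 j=1: 19<23, i++
i=3 j=1: 22<23, i++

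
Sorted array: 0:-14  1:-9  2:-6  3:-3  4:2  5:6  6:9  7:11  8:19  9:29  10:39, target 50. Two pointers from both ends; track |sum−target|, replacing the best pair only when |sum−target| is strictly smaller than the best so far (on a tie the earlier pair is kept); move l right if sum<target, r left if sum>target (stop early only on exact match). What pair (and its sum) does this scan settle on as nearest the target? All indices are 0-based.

[0,10] -14+39=25 d=25 * → l++
[1,10] -9+39=30 d=20 * → l++
[2,10] -6+39=33 d=17 * → l++
[3,10] -3+39=36 d=14 * → l++
[4,10] 2+39=41 d=9 * → l++
[5,10] 6+39=45 d=5 * → l++
[6,10] 9+39=48 d=2 * → l++
[7,10] 11+39=50 d=0 * → stop

pair (11, 39) with sum 50 (|Δ|=0)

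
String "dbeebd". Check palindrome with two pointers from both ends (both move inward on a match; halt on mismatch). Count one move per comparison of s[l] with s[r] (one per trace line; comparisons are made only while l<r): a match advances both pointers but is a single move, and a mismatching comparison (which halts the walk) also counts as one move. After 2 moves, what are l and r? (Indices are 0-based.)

l=2, r=3

[0,5] 'd'=='d' → l++,r--
[1,4] 'b'=='b' → l++,r--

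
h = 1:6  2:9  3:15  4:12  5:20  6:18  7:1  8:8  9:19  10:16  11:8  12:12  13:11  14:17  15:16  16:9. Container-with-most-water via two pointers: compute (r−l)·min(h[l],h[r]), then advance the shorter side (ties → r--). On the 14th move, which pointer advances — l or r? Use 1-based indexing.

l=1 r=16: min(6,9)*15=90 best=90 *, l++
l=2 r=16: min(9,9)*14=126 best=126 *, r--
l=2 r=15: min(9,16)*13=117 best=126, l++
l=3 r=15: min(15,16)*12=180 best=180 *, l++
l=4 r=15: min(12,16)*11=132 best=180, l++
l=5 r=15: min(20,16)*10=160 best=180, r--
l=5 r=14: min(20,17)*9=153 best=180, r--
l=5 r=13: min(20,11)*8=88 best=180, r--
l=5 r=12: min(20,12)*7=84 best=180, r--
l=5 r=11: min(20,8)*6=48 best=180, r--
l=5 r=10: min(20,16)*5=80 best=180, r--
l=5 r=9: min(20,19)*4=76 best=180, r--
l=5 r=8: min(20,8)*3=24 best=180, r--
l=5 r=7: min(20,1)*2=2 best=180, r--

r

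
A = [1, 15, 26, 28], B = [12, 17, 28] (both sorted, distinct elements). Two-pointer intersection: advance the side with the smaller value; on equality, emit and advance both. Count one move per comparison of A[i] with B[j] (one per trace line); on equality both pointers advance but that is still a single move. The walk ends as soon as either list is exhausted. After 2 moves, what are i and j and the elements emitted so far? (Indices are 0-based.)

[i=0,j=0] 1<12 → i++
[i=1,j=0] 15>12 → j++

i=1, j=1, emitted=[]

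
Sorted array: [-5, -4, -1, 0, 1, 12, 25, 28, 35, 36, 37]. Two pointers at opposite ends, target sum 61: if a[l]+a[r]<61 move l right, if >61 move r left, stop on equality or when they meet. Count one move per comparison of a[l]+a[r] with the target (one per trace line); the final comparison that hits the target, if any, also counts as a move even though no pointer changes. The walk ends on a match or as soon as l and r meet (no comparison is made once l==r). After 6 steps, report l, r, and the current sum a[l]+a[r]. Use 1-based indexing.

l=7, r=11, sum=62

[1,11] -5+37=32 <61 → l++
[2,11] -4+37=33 <61 → l++
[3,11] -1+37=36 <61 → l++
[4,11] 0+37=37 <61 → l++
[5,11] 1+37=38 <61 → l++
[6,11] 12+37=49 <61 → l++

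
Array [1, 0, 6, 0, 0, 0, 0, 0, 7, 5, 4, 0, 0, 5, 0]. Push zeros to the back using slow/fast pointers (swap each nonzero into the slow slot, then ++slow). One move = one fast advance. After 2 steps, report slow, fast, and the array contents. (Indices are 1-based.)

slow=2, fast=3, a=[1, 0, 6, 0, 0, 0, 0, 0, 7, 5, 4, 0, 0, 5, 0]

slow=1 fast=1: a[fast]=1≠0 swap→a[1]=1, slow++,fast++
slow=2 fast=2: a[fast]=0, fast++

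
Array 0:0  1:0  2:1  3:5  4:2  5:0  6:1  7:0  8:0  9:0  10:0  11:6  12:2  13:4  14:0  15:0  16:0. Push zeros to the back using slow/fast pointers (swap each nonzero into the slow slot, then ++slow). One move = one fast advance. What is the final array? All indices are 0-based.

[1, 5, 2, 1, 6, 2, 4, 0, 0, 0, 0, 0, 0, 0, 0, 0, 0]

slow=0 fast=0: a[fast]=0, fast++
slow=0 fast=1: a[fast]=0, fast++
slow=0 fast=2: a[fast]=1≠0 swap→a[0]=1, slow++,fast++
slow=1 fast=3: a[fast]=5≠0 swap→a[1]=5, slow++,fast++
slow=2 fast=4: a[fast]=2≠0 swap→a[2]=2, slow++,fast++
slow=3 fast=5: a[fast]=0, fast++
slow=3 fast=6: a[fast]=1≠0 swap→a[3]=1, slow++,fast++
slow=4 fast=7: a[fast]=0, fast++
slow=4 fast=8: a[fast]=0, fast++
slow=4 fast=9: a[fast]=0, fast++
slow=4 fast=10: a[fast]=0, fast++
slow=4 fast=11: a[fast]=6≠0 swap→a[4]=6, slow++,fast++
slow=5 fast=12: a[fast]=2≠0 swap→a[5]=2, slow++,fast++
slow=6 fast=13: a[fast]=4≠0 swap→a[6]=4, slow++,fast++
slow=7 fast=14: a[fast]=0, fast++
slow=7 fast=15: a[fast]=0, fast++
slow=7 fast=16: a[fast]=0, fast++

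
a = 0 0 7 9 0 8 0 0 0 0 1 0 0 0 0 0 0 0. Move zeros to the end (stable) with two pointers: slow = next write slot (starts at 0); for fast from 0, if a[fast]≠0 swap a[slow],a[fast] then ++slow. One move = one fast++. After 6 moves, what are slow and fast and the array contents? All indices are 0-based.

(s=0,f=0) a[fast]=0 → fast++
(s=0,f=1) a[fast]=0 → fast++
(s=0,f=2) a[fast]=7≠0 swap→a[0]=7 → slow++,fast++
(s=1,f=3) a[fast]=9≠0 swap→a[1]=9 → slow++,fast++
(s=2,f=4) a[fast]=0 → fast++
(s=2,f=5) a[fast]=8≠0 swap→a[2]=8 → slow++,fast++

slow=3, fast=6, a=[7, 9, 8, 0, 0, 0, 0, 0, 0, 0, 1, 0, 0, 0, 0, 0, 0, 0]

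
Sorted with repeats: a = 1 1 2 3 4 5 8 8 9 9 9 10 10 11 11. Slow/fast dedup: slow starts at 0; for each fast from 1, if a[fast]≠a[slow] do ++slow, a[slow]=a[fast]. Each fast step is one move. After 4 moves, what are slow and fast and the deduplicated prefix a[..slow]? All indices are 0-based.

slow=3, fast=5, prefix=[1, 2, 3, 4]

(s=0,f=1) a[fast]=1=a[slow] dup → fast++
(s=0,f=2) a[fast]=2≠a[slow]=1 write a[1]=2 → slow++,fast++
(s=1,f=3) a[fast]=3≠a[slow]=2 write a[2]=3 → slow++,fast++
(s=2,f=4) a[fast]=4≠a[slow]=3 write a[3]=4 → slow++,fast++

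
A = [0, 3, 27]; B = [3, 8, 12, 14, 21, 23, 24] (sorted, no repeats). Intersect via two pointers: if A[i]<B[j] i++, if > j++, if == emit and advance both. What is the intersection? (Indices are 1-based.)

intersection = [3]

[i=1,j=1] 0<3 → i++
[i=2,j=1] 3==3 emit → i++,j++
[i=3,j=2] 27>8 → j++
[i=3,j=3] 27>12 → j++
[i=3,j=4] 27>14 → j++
[i=3,j=5] 27>21 → j++
[i=3,j=6] 27>23 → j++
[i=3,j=7] 27>24 → j++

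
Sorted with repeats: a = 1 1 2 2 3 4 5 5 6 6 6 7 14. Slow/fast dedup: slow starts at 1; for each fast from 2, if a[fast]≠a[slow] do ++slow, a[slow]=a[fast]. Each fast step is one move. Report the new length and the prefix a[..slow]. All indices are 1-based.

(s=1,f=2) a[fast]=1=a[slow] dup → fast++
(s=1,f=3) a[fast]=2≠a[slow]=1 write a[2]=2 → slow++,fast++
(s=2,f=4) a[fast]=2=a[slow] dup → fast++
(s=2,f=5) a[fast]=3≠a[slow]=2 write a[3]=3 → slow++,fast++
(s=3,f=6) a[fast]=4≠a[slow]=3 write a[4]=4 → slow++,fast++
(s=4,f=7) a[fast]=5≠a[slow]=4 write a[5]=5 → slow++,fast++
(s=5,f=8) a[fast]=5=a[slow] dup → fast++
(s=5,f=9) a[fast]=6≠a[slow]=5 write a[6]=6 → slow++,fast++
(s=6,f=10) a[fast]=6=a[slow] dup → fast++
(s=6,f=11) a[fast]=6=a[slow] dup → fast++
(s=6,f=12) a[fast]=7≠a[slow]=6 write a[7]=7 → slow++,fast++
(s=7,f=13) a[fast]=14≠a[slow]=7 write a[8]=14 → slow++,fast++

length 8; prefix = [1, 2, 3, 4, 5, 6, 7, 14]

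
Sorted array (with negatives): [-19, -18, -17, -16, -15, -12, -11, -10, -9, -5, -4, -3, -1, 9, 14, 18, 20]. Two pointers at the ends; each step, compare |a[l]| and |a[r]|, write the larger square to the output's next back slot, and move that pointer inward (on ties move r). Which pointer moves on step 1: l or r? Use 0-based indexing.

l=0 r=16: |-19|<=|20| out[16]=400, r--

r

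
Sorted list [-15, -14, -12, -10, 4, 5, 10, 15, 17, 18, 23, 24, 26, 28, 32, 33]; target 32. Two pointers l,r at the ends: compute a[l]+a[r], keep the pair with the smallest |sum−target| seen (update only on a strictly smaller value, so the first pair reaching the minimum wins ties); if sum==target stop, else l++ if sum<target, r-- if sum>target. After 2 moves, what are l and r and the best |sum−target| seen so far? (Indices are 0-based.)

l=2, r=15, best |Δ|=13

l=0 r=15: -15+33=18 d=14 *, l++
l=1 r=15: -14+33=19 d=13 *, l++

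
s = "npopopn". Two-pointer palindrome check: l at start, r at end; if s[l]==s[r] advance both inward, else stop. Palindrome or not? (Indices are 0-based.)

[0,6] 'n'=='n' → l++,r--
[1,5] 'p'=='p' → l++,r--
[2,4] 'o'=='o' → l++,r--

palindrome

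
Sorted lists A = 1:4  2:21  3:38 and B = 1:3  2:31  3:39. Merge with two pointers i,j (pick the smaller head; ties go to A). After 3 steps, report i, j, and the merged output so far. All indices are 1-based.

[i=1,j=1] A[i]=4>B[j]=3 take 3 → j++
[i=1,j=2] A[i]=4<=B[j]=31 take 4 → i++
[i=2,j=2] A[i]=21<=B[j]=31 take 21 → i++

i=3, j=2, merged so far=[3, 4, 21]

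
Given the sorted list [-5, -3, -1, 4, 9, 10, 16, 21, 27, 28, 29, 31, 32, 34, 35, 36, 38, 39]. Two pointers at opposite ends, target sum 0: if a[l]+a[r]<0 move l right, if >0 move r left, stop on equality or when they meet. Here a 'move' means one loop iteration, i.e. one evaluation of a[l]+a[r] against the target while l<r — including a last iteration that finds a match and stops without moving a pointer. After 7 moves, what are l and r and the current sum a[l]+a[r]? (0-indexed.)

l=0 r=17: -5+39=34 >0, r--
l=0 r=16: -5+38=33 >0, r--
l=0 r=15: -5+36=31 >0, r--
l=0 r=14: -5+35=30 >0, r--
l=0 r=13: -5+34=29 >0, r--
l=0 r=12: -5+32=27 >0, r--
l=0 r=11: -5+31=26 >0, r--

l=0, r=10, sum=24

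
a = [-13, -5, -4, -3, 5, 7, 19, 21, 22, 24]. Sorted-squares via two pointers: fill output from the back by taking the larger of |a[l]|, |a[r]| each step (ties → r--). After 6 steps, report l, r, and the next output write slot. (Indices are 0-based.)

[0,9] |-13|<=|24| out[9]=576 → r--
[0,8] |-13|<=|22| out[8]=484 → r--
[0,7] |-13|<=|21| out[7]=441 → r--
[0,6] |-13|<=|19| out[6]=361 → r--
[0,5] |-13|>|7| out[5]=169 → l++
[1,5] |-5|<=|7| out[4]=49 → r--

l=1, r=4, next write slot=3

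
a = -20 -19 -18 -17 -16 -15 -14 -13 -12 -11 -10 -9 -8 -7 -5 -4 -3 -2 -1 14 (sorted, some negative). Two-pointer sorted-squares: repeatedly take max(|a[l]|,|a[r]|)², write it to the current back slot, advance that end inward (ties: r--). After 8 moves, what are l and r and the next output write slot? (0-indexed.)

l=7, r=18, next write slot=11

l=0 r=19: |-20|>|14| out[19]=400, l++
l=1 r=19: |-19|>|14| out[18]=361, l++
l=2 r=19: |-18|>|14| out[17]=324, l++
l=3 r=19: |-17|>|14| out[16]=289, l++
l=4 r=19: |-16|>|14| out[15]=256, l++
l=5 r=19: |-15|>|14| out[14]=225, l++
l=6 r=19: |-14|<=|14| out[13]=196, r--
l=6 r=18: |-14|>|-1| out[12]=196, l++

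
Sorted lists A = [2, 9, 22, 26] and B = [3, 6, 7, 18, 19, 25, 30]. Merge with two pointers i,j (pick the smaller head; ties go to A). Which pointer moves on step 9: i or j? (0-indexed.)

[i=0,j=0] A[i]=2<=B[j]=3 take 2 → i++
[i=1,j=0] A[i]=9>B[j]=3 take 3 → j++
[i=1,j=1] A[i]=9>B[j]=6 take 6 → j++
[i=1,j=2] A[i]=9>B[j]=7 take 7 → j++
[i=1,j=3] A[i]=9<=B[j]=18 take 9 → i++
[i=2,j=3] A[i]=22>B[j]=18 take 18 → j++
[i=2,j=4] A[i]=22>B[j]=19 take 19 → j++
[i=2,j=5] A[i]=22<=B[j]=25 take 22 → i++
[i=3,j=5] A[i]=26>B[j]=25 take 25 → j++

j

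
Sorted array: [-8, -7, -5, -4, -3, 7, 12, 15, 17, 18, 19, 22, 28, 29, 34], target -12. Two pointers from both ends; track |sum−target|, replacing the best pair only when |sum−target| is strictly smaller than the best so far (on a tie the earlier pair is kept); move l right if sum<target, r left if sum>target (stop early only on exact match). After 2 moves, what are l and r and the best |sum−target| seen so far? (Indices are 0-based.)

[0,14] -8+34=26 d=38 * → r--
[0,13] -8+29=21 d=33 * → r--

l=0, r=12, best |Δ|=33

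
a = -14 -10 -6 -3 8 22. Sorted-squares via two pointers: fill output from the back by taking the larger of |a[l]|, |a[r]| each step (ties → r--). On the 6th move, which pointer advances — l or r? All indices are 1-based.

l=1 r=6: |-14|<=|22| out[6]=484, r--
l=1 r=5: |-14|>|8| out[5]=196, l++
l=2 r=5: |-10|>|8| out[4]=100, l++
l=3 r=5: |-6|<=|8| out[3]=64, r--
l=3 r=4: |-6|>|-3| out[2]=36, l++
l=4 r=4: |-3|<=|-3| out[1]=9, r--

r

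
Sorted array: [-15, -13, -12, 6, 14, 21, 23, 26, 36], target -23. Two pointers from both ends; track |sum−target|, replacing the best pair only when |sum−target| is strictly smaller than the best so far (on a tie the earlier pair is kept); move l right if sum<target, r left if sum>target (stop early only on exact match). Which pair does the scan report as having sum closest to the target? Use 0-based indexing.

l=0 r=8: -15+36=21 d=44 *, r--
l=0 r=7: -15+26=11 d=34 *, r--
l=0 r=6: -15+23=8 d=31 *, r--
l=0 r=5: -15+21=6 d=29 *, r--
l=0 r=4: -15+14=-1 d=22 *, r--
l=0 r=3: -15+6=-9 d=14 *, r--
l=0 r=2: -15+-12=-27 d=4 *, l++
l=1 r=2: -13+-12=-25 d=2 *, l++

pair (-13, -12) with sum -25 (|Δ|=2)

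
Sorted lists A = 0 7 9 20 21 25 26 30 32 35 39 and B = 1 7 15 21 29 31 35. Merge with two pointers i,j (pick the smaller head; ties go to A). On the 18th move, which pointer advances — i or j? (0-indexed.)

i=0 j=0: A[i]=0<=B[j]=1 take 0, i++
i=1 j=0: A[i]=7>B[j]=1 take 1, j++
i=1 j=1: A[i]=7<=B[j]=7 take 7, i++
i=2 j=1: A[i]=9>B[j]=7 take 7, j++
i=2 j=2: A[i]=9<=B[j]=15 take 9, i++
i=3 j=2: A[i]=20>B[j]=15 take 15, j++
i=3 j=3: A[i]=20<=B[j]=21 take 20, i++
i=4 j=3: A[i]=21<=B[j]=21 take 21, i++
i=5 j=3: A[i]=25>B[j]=21 take 21, j++
i=5 j=4: A[i]=25<=B[j]=29 take 25, i++
i=6 j=4: A[i]=26<=B[j]=29 take 26, i++
i=7 j=4: A[i]=30>B[j]=29 take 29, j++
i=7 j=5: A[i]=30<=B[j]=31 take 30, i++
i=8 j=5: A[i]=32>B[j]=31 take 31, j++
i=8 j=6: A[i]=32<=B[j]=35 take 32, i++
i=9 j=6: A[i]=35<=B[j]=35 take 35, i++
i=10 j=6: A[i]=39>B[j]=35 take 35, j++
i=10 j=7: B done, take A[i]=39, i++

i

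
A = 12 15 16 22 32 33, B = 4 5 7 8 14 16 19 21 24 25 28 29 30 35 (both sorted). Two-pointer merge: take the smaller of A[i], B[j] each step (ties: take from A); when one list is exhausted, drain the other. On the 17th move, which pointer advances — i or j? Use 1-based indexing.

j

i=1 j=1: A[i]=12>B[j]=4 take 4, j++
i=1 j=2: A[i]=12>B[j]=5 take 5, j++
i=1 j=3: A[i]=12>B[j]=7 take 7, j++
i=1 j=4: A[i]=12>B[j]=8 take 8, j++
i=1 j=5: A[i]=12<=B[j]=14 take 12, i++
i=2 j=5: A[i]=15>B[j]=14 take 14, j++
i=2 j=6: A[i]=15<=B[j]=16 take 15, i++
i=3 j=6: A[i]=16<=B[j]=16 take 16, i++
i=4 j=6: A[i]=22>B[j]=16 take 16, j++
i=4 j=7: A[i]=22>B[j]=19 take 19, j++
i=4 j=8: A[i]=22>B[j]=21 take 21, j++
i=4 j=9: A[i]=22<=B[j]=24 take 22, i++
i=5 j=9: A[i]=32>B[j]=24 take 24, j++
i=5 j=10: A[i]=32>B[j]=25 take 25, j++
i=5 j=11: A[i]=32>B[j]=28 take 28, j++
i=5 j=12: A[i]=32>B[j]=29 take 29, j++
i=5 j=13: A[i]=32>B[j]=30 take 30, j++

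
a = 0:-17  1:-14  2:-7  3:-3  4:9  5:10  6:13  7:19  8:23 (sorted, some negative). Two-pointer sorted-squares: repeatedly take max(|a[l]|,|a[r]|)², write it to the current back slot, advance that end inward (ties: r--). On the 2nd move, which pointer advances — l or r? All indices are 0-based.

l=0 r=8: |-17|<=|23| out[8]=529, r--
l=0 r=7: |-17|<=|19| out[7]=361, r--

r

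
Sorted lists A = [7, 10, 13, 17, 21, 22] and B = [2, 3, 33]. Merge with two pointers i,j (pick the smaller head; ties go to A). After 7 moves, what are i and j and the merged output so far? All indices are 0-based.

i=0 j=0: A[i]=7>B[j]=2 take 2, j++
i=0 j=1: A[i]=7>B[j]=3 take 3, j++
i=0 j=2: A[i]=7<=B[j]=33 take 7, i++
i=1 j=2: A[i]=10<=B[j]=33 take 10, i++
i=2 j=2: A[i]=13<=B[j]=33 take 13, i++
i=3 j=2: A[i]=17<=B[j]=33 take 17, i++
i=4 j=2: A[i]=21<=B[j]=33 take 21, i++

i=5, j=2, merged so far=[2, 3, 7, 10, 13, 17, 21]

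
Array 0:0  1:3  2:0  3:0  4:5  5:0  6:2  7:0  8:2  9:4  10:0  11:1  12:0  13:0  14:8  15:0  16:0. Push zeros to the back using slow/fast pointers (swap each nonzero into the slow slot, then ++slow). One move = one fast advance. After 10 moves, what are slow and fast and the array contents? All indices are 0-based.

slow=0 fast=0: a[fast]=0, fast++
slow=0 fast=1: a[fast]=3≠0 swap→a[0]=3, slow++,fast++
slow=1 fast=2: a[fast]=0, fast++
slow=1 fast=3: a[fast]=0, fast++
slow=1 fast=4: a[fast]=5≠0 swap→a[1]=5, slow++,fast++
slow=2 fast=5: a[fast]=0, fast++
slow=2 fast=6: a[fast]=2≠0 swap→a[2]=2, slow++,fast++
slow=3 fast=7: a[fast]=0, fast++
slow=3 fast=8: a[fast]=2≠0 swap→a[3]=2, slow++,fast++
slow=4 fast=9: a[fast]=4≠0 swap→a[4]=4, slow++,fast++

slow=5, fast=10, a=[3, 5, 2, 2, 4, 0, 0, 0, 0, 0, 0, 1, 0, 0, 8, 0, 0]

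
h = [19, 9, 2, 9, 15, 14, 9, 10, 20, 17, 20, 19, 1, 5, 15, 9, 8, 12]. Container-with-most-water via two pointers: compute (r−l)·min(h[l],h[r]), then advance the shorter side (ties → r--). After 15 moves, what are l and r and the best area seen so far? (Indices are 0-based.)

[0,17] min(19,12)*17=204 best=204 * → r--
[0,16] min(19,8)*16=128 best=204 → r--
[0,15] min(19,9)*15=135 best=204 → r--
[0,14] min(19,15)*14=210 best=210 * → r--
[0,13] min(19,5)*13=65 best=210 → r--
[0,12] min(19,1)*12=12 best=210 → r--
[0,11] min(19,19)*11=209 best=210 → r--
[0,10] min(19,20)*10=190 best=210 → l++
[1,10] min(9,20)*9=81 best=210 → l++
[2,10] min(2,20)*8=16 best=210 → l++
[3,10] min(9,20)*7=63 best=210 → l++
[4,10] min(15,20)*6=90 best=210 → l++
[5,10] min(14,20)*5=70 best=210 → l++
[6,10] min(9,20)*4=36 best=210 → l++
[7,10] min(10,20)*3=30 best=210 → l++

l=8, r=10, best area=210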